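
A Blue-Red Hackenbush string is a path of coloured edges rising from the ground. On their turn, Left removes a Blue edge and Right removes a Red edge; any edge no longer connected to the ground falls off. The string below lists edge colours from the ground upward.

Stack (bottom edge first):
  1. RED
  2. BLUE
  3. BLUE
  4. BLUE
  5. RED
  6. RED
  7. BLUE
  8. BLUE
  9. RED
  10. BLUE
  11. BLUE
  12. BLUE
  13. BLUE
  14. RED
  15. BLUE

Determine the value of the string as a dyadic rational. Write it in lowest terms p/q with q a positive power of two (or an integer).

-3205/16384

G_1 [R]  L=[(no moves)]  R=[0]  so -1
G_2 [RB]  L=[-1]  R=[0]  so -1/2
G_3 [RBB]  L=[-1 -1/2]  R=[0]  so -1/4
G_4 [RBBB]  L=[-1 -1/2 -1/4]  R=[0]  so -1/8
G_5 [RBBBR]  L=[-1 -1/2 -1/4]  R=[-1/8 0]  so -3/16
G_6 [RBBBRR]  L=[-1 -1/2 -1/4]  R=[-3/16 -1/8 0]  so -7/32
G_7 [RBBBRRB]  L=[-1 -1/2 -1/4 -7/32]  R=[-3/16 -1/8 0]  so -13/64
G_8 [RBBBRRBB]  L=[-1 -1/2 -1/4 -7/32 -13/64]  R=[-3/16 -1/8 0]  so -25/128
G_9 [RBBBRRBBR]  L=[-1 -1/2 -1/4 -7/32 -13/64]  R=[-25/128 -3/16 -1/8 0]  so -51/256
G_10 [RBBBRRBBRB]  L=[-1 -1/2 -1/4 -7/32 -13/64 -51/256]  R=[-25/128 -3/16 -1/8 0]  so -101/512
G_11 [RBBBRRBBRBB]  L=[-1 -1/2 -1/4 -7/32 -13/64 -51/256 -101/512]  R=[-25/128 -3/16 -1/8 0]  so -201/1024
G_12 [RBBBRRBBRBBB]  L=[-1 -1/2 -1/4 -7/32 -13/64 -51/256 -101/512 -201/1024]  R=[-25/128 -3/16 -1/8 0]  so -401/2048
G_13 [RBBBRRBBRBBBB]  L=[-1 -1/2 -1/4 -7/32 -13/64 -51/256 -101/512 -201/1024 -401/2048]  R=[-25/128 -3/16 -1/8 0]  so -801/4096
G_14 [RBBBRRBBRBBBBR]  L=[-1 -1/2 -1/4 -7/32 -13/64 -51/256 -101/512 -201/1024 -401/2048]  R=[-801/4096 -25/128 -3/16 -1/8 0]  so -1603/8192
G_15 [RBBBRRBBRBBBBRB]  L=[-1 -1/2 -1/4 -7/32 -13/64 -51/256 -101/512 -201/1024 -401/2048 -1603/8192]  R=[-801/4096 -25/128 -3/16 -1/8 0]  so -3205/16384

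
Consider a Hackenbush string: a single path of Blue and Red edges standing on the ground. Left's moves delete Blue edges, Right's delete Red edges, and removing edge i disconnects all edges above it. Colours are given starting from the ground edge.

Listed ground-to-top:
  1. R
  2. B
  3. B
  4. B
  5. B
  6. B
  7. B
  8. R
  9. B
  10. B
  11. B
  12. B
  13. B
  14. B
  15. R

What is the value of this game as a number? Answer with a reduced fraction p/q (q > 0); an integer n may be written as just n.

-259/16384

Prefix values for R B B B B B B R B B B B B B R via {L|R} + simplicity:
val_1 [R]  L=[none]  R=[0]  ⇒ -1
val_2 [RB]  L=[-1]  R=[0]  ⇒ -1/2
val_3 [RBB]  L=[-1,-1/2]  R=[0]  ⇒ -1/4
val_4 [RBBB]  L=[-1,-1/2,-1/4]  R=[0]  ⇒ -1/8
val_5 [RBBBB]  L=[-1,-1/2,-1/4,-1/8]  R=[0]  ⇒ -1/16
val_6 [RBBBBB]  L=[-1,-1/2,-1/4,-1/8,-1/16]  R=[0]  ⇒ -1/32
val_7 [RBBBBBB]  L=[-1,-1/2,-1/4,-1/8,-1/16,-1/32]  R=[0]  ⇒ -1/64
val_8 [RBBBBBBR]  L=[-1,-1/2,-1/4,-1/8,-1/16,-1/32]  R=[-1/64,0]  ⇒ -3/128
val_9 [RBBBBBBRB]  L=[-1,-1/2,-1/4,-1/8,-1/16,-1/32,-3/128]  R=[-1/64,0]  ⇒ -5/256
val_10 [RBBBBBBRBB]  L=[-1,-1/2,-1/4,-1/8,-1/16,-1/32,-3/128,-5/256]  R=[-1/64,0]  ⇒ -9/512
val_11 [RBBBBBBRBBB]  L=[-1,-1/2,-1/4,-1/8,-1/16,-1/32,-3/128,-5/256,-9/512]  R=[-1/64,0]  ⇒ -17/1024
val_12 [RBBBBBBRBBBB]  L=[-1,-1/2,-1/4,-1/8,-1/16,-1/32,-3/128,-5/256,-9/512,-17/1024]  R=[-1/64,0]  ⇒ -33/2048
val_13 [RBBBBBBRBBBBB]  L=[-1,-1/2,-1/4,-1/8,-1/16,-1/32,-3/128,-5/256,-9/512,-17/1024,-33/2048]  R=[-1/64,0]  ⇒ -65/4096
val_14 [RBBBBBBRBBBBBB]  L=[-1,-1/2,-1/4,-1/8,-1/16,-1/32,-3/128,-5/256,-9/512,-17/1024,-33/2048,-65/4096]  R=[-1/64,0]  ⇒ -129/8192
val_15 [RBBBBBBRBBBBBBR]  L=[-1,-1/2,-1/4,-1/8,-1/16,-1/32,-3/128,-5/256,-9/512,-17/1024,-33/2048,-65/4096]  R=[-129/8192,-1/64,0]  ⇒ -259/16384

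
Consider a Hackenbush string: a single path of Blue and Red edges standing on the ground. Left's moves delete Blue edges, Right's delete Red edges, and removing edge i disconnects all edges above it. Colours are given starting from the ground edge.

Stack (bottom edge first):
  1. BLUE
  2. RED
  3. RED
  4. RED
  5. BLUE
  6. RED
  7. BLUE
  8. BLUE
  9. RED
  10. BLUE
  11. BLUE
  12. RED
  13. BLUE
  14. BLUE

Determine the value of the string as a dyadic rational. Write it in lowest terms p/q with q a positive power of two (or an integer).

value_1 [B]  L=[0]  R=[—]  — 1
value_2 [BR]  L=[0]  R=[1]  — 1/2
value_3 [BRR]  L=[0]  R=[1/2 1]  — 1/4
value_4 [BRRR]  L=[0]  R=[1/4 1/2 1]  — 1/8
value_5 [BRRRB]  L=[0 1/8]  R=[1/4 1/2 1]  — 3/16
value_6 [BRRRBR]  L=[0 1/8]  R=[3/16 1/4 1/2 1]  — 5/32
value_7 [BRRRBRB]  L=[0 1/8 5/32]  R=[3/16 1/4 1/2 1]  — 11/64
value_8 [BRRRBRBB]  L=[0 1/8 5/32 11/64]  R=[3/16 1/4 1/2 1]  — 23/128
value_9 [BRRRBRBBR]  L=[0 1/8 5/32 11/64]  R=[23/128 3/16 1/4 1/2 1]  — 45/256
value_10 [BRRRBRBBRB]  L=[0 1/8 5/32 11/64 45/256]  R=[23/128 3/16 1/4 1/2 1]  — 91/512
value_11 [BRRRBRBBRBB]  L=[0 1/8 5/32 11/64 45/256 91/512]  R=[23/128 3/16 1/4 1/2 1]  — 183/1024
value_12 [BRRRBRBBRBBR]  L=[0 1/8 5/32 11/64 45/256 91/512]  R=[183/1024 23/128 3/16 1/4 1/2 1]  — 365/2048
value_13 [BRRRBRBBRBBRB]  L=[0 1/8 5/32 11/64 45/256 91/512 365/2048]  R=[183/1024 23/128 3/16 1/4 1/2 1]  — 731/4096
value_14 [BRRRBRBBRBBRBB]  L=[0 1/8 5/32 11/64 45/256 91/512 365/2048 731/4096]  R=[183/1024 23/128 3/16 1/4 1/2 1]  — 1463/8192

1463/8192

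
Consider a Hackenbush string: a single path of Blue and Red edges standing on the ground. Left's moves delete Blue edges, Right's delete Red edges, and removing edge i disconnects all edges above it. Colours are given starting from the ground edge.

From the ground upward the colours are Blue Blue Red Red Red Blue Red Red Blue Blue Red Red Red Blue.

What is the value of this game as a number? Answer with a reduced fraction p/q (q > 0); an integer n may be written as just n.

1 of 14 · B · max L 0 · min R +∞ → 1
2 of 14 · BB · max L 1 · min R +∞ → 2
3 of 14 · BBR · max L 1 · min R 2 → 3/2
4 of 14 · BBRR · max L 1 · min R 3/2 → 5/4
5 of 14 · BBRRR · max L 1 · min R 5/4 → 9/8
6 of 14 · BBRRRB · max L 9/8 · min R 5/4 → 19/16
7 of 14 · BBRRRBR · max L 9/8 · min R 19/16 → 37/32
8 of 14 · BBRRRBRR · max L 9/8 · min R 37/32 → 73/64
9 of 14 · BBRRRBRRB · max L 73/64 · min R 37/32 → 147/128
10 of 14 · BBRRRBRRBB · max L 147/128 · min R 37/32 → 295/256
11 of 14 · BBRRRBRRBBR · max L 147/128 · min R 295/256 → 589/512
12 of 14 · BBRRRBRRBBRR · max L 147/128 · min R 589/512 → 1177/1024
13 of 14 · BBRRRBRRBBRRR · max L 147/128 · min R 1177/1024 → 2353/2048
14 of 14 · BBRRRBRRBBRRRB · max L 2353/2048 · min R 1177/1024 → 4707/4096

4707/4096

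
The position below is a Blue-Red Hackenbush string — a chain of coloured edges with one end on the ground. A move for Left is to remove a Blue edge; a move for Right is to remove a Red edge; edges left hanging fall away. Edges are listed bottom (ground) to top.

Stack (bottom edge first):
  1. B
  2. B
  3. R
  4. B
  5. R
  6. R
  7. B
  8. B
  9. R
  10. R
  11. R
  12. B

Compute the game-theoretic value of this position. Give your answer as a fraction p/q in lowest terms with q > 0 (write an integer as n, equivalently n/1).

1635/1024

1 of 12 · B · max L 0 · min R +∞ gives 1
2 of 12 · BB · max L 1 · min R +∞ gives 2
3 of 12 · BBR · max L 1 · min R 2 gives 3/2
4 of 12 · BBRB · max L 3/2 · min R 2 gives 7/4
5 of 12 · BBRBR · max L 3/2 · min R 7/4 gives 13/8
6 of 12 · BBRBRR · max L 3/2 · min R 13/8 gives 25/16
7 of 12 · BBRBRRB · max L 25/16 · min R 13/8 gives 51/32
8 of 12 · BBRBRRBB · max L 51/32 · min R 13/8 gives 103/64
9 of 12 · BBRBRRBBR · max L 51/32 · min R 103/64 gives 205/128
10 of 12 · BBRBRRBBRR · max L 51/32 · min R 205/128 gives 409/256
11 of 12 · BBRBRRBBRRR · max L 51/32 · min R 409/256 gives 817/512
12 of 12 · BBRBRRBBRRRB · max L 817/512 · min R 409/256 gives 1635/1024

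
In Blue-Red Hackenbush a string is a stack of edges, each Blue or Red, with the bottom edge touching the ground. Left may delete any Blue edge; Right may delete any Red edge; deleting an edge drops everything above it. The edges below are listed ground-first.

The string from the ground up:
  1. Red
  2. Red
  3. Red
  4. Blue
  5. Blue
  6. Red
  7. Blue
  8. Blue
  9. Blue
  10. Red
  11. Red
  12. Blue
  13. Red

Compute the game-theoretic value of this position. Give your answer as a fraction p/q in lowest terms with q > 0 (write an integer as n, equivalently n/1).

-2331/1024

edge 1 of 13 (Red): { — | 0 } gives -1
edge 2 of 13 (Red): { — | -1,0 } gives -2
edge 3 of 13 (Red): { — | -2,-1,0 } gives -3
edge 4 of 13 (Blue): { -3 | -2,-1,0 } gives -5/2
edge 5 of 13 (Blue): { -3,-5/2 | -2,-1,0 } gives -9/4
edge 6 of 13 (Red): { -3,-5/2 | -9/4,-2,-1,0 } gives -19/8
edge 7 of 13 (Blue): { -3,-5/2,-19/8 | -9/4,-2,-1,0 } gives -37/16
edge 8 of 13 (Blue): { -3,-5/2,-19/8,-37/16 | -9/4,-2,-1,0 } gives -73/32
edge 9 of 13 (Blue): { -3,-5/2,-19/8,-37/16,-73/32 | -9/4,-2,-1,0 } gives -145/64
edge 10 of 13 (Red): { -3,-5/2,-19/8,-37/16,-73/32 | -145/64,-9/4,-2,-1,0 } gives -291/128
edge 11 of 13 (Red): { -3,-5/2,-19/8,-37/16,-73/32 | -291/128,-145/64,-9/4,-2,-1,0 } gives -583/256
edge 12 of 13 (Blue): { -3,-5/2,-19/8,-37/16,-73/32,-583/256 | -291/128,-145/64,-9/4,-2,-1,0 } gives -1165/512
edge 13 of 13 (Red): { -3,-5/2,-19/8,-37/16,-73/32,-583/256 | -1165/512,-291/128,-145/64,-9/4,-2,-1,0 } gives -2331/1024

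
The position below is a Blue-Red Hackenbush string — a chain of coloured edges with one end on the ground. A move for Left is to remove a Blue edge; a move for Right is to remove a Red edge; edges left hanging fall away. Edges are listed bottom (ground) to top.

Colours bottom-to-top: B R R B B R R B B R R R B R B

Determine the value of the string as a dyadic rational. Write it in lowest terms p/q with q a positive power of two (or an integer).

edge 1 of 15 (B): { 0 | ∅ } → 1
edge 2 of 15 (R): { 0 | 1 } → 1/2
edge 3 of 15 (R): { 0 | 1/2; 1 } → 1/4
edge 4 of 15 (B): { 0; 1/4 | 1/2; 1 } → 3/8
edge 5 of 15 (B): { 0; 1/4; 3/8 | 1/2; 1 } → 7/16
edge 6 of 15 (R): { 0; 1/4; 3/8 | 7/16; 1/2; 1 } → 13/32
edge 7 of 15 (R): { 0; 1/4; 3/8 | 13/32; 7/16; 1/2; 1 } → 25/64
edge 8 of 15 (B): { 0; 1/4; 3/8; 25/64 | 13/32; 7/16; 1/2; 1 } → 51/128
edge 9 of 15 (B): { 0; 1/4; 3/8; 25/64; 51/128 | 13/32; 7/16; 1/2; 1 } → 103/256
edge 10 of 15 (R): { 0; 1/4; 3/8; 25/64; 51/128 | 103/256; 13/32; 7/16; 1/2; 1 } → 205/512
edge 11 of 15 (R): { 0; 1/4; 3/8; 25/64; 51/128 | 205/512; 103/256; 13/32; 7/16; 1/2; 1 } → 409/1024
edge 12 of 15 (R): { 0; 1/4; 3/8; 25/64; 51/128 | 409/1024; 205/512; 103/256; 13/32; 7/16; 1/2; 1 } → 817/2048
edge 13 of 15 (B): { 0; 1/4; 3/8; 25/64; 51/128; 817/2048 | 409/1024; 205/512; 103/256; 13/32; 7/16; 1/2; 1 } → 1635/4096
edge 14 of 15 (R): { 0; 1/4; 3/8; 25/64; 51/128; 817/2048 | 1635/4096; 409/1024; 205/512; 103/256; 13/32; 7/16; 1/2; 1 } → 3269/8192
edge 15 of 15 (B): { 0; 1/4; 3/8; 25/64; 51/128; 817/2048; 3269/8192 | 1635/4096; 409/1024; 205/512; 103/256; 13/32; 7/16; 1/2; 1 } → 6539/16384

6539/16384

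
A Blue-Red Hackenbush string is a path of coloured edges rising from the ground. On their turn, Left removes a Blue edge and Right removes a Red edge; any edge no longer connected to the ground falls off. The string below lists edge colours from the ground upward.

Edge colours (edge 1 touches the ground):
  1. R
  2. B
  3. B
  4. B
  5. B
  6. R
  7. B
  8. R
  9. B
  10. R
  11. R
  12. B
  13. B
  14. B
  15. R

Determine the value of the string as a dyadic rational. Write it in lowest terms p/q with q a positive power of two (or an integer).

Prefix values for R B B B B R B R B R R B B B R via {L|R} + simplicity:
val(R) = { · | 0 } gives -1
val(RB) = { -1 | 0 } gives -1/2
val(RBB) = { -1; -1/2 | 0 } gives -1/4
val(RBBB) = { -1; -1/2; -1/4 | 0 } gives -1/8
val(RBBBB) = { -1; -1/2; -1/4; -1/8 | 0 } gives -1/16
val(RBBBBR) = { -1; -1/2; -1/4; -1/8 | -1/16; 0 } gives -3/32
val(RBBBBRB) = { -1; -1/2; -1/4; -1/8; -3/32 | -1/16; 0 } gives -5/64
val(RBBBBRBR) = { -1; -1/2; -1/4; -1/8; -3/32 | -5/64; -1/16; 0 } gives -11/128
val(RBBBBRBRB) = { -1; -1/2; -1/4; -1/8; -3/32; -11/128 | -5/64; -1/16; 0 } gives -21/256
val(RBBBBRBRBR) = { -1; -1/2; -1/4; -1/8; -3/32; -11/128 | -21/256; -5/64; -1/16; 0 } gives -43/512
val(RBBBBRBRBRR) = { -1; -1/2; -1/4; -1/8; -3/32; -11/128 | -43/512; -21/256; -5/64; -1/16; 0 } gives -87/1024
val(RBBBBRBRBRRB) = { -1; -1/2; -1/4; -1/8; -3/32; -11/128; -87/1024 | -43/512; -21/256; -5/64; -1/16; 0 } gives -173/2048
val(RBBBBRBRBRRBB) = { -1; -1/2; -1/4; -1/8; -3/32; -11/128; -87/1024; -173/2048 | -43/512; -21/256; -5/64; -1/16; 0 } gives -345/4096
val(RBBBBRBRBRRBBB) = { -1; -1/2; -1/4; -1/8; -3/32; -11/128; -87/1024; -173/2048; -345/4096 | -43/512; -21/256; -5/64; -1/16; 0 } gives -689/8192
val(RBBBBRBRBRRBBBR) = { -1; -1/2; -1/4; -1/8; -3/32; -11/128; -87/1024; -173/2048; -345/4096 | -689/8192; -43/512; -21/256; -5/64; -1/16; 0 } gives -1379/16384

-1379/16384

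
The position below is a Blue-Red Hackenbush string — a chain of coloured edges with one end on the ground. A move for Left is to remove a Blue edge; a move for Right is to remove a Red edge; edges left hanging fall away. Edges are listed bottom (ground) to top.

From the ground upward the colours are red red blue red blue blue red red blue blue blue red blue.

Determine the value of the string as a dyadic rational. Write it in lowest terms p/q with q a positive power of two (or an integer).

1 of 13 · r · max L −∞ · min R 0 -> -1
2 of 13 · rr · max L −∞ · min R -1 -> -2
3 of 13 · rrb · max L -2 · min R -1 -> -3/2
4 of 13 · rrbr · max L -2 · min R -3/2 -> -7/4
5 of 13 · rrbrb · max L -7/4 · min R -3/2 -> -13/8
6 of 13 · rrbrbb · max L -13/8 · min R -3/2 -> -25/16
7 of 13 · rrbrbbr · max L -13/8 · min R -25/16 -> -51/32
8 of 13 · rrbrbbrr · max L -13/8 · min R -51/32 -> -103/64
9 of 13 · rrbrbbrrb · max L -103/64 · min R -51/32 -> -205/128
10 of 13 · rrbrbbrrbb · max L -205/128 · min R -51/32 -> -409/256
11 of 13 · rrbrbbrrbbb · max L -409/256 · min R -51/32 -> -817/512
12 of 13 · rrbrbbrrbbbr · max L -409/256 · min R -817/512 -> -1635/1024
13 of 13 · rrbrbbrrbbbrb · max L -1635/1024 · min R -817/512 -> -3269/2048

-3269/2048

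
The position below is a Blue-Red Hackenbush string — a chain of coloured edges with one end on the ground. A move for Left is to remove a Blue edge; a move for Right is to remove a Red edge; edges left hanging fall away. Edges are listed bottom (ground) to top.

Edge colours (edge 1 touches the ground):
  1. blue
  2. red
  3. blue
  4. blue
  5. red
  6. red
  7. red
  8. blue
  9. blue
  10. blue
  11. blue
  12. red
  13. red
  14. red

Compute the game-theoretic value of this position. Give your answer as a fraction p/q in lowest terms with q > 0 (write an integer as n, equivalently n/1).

6385/8192

Build g(s[:k]) for k = 1..14, string s = blue red blue blue red red red blue blue blue blue red red red.
g_1 [b]  L=[0]  R=[none]  → 1
g_2 [br]  L=[0]  R=[1]  → 1/2
g_3 [brb]  L=[0 1/2]  R=[1]  → 3/4
g_4 [brbb]  L=[0 1/2 3/4]  R=[1]  → 7/8
g_5 [brbbr]  L=[0 1/2 3/4]  R=[7/8 1]  → 13/16
g_6 [brbbrr]  L=[0 1/2 3/4]  R=[13/16 7/8 1]  → 25/32
g_7 [brbbrrr]  L=[0 1/2 3/4]  R=[25/32 13/16 7/8 1]  → 49/64
g_8 [brbbrrrb]  L=[0 1/2 3/4 49/64]  R=[25/32 13/16 7/8 1]  → 99/128
g_9 [brbbrrrbb]  L=[0 1/2 3/4 49/64 99/128]  R=[25/32 13/16 7/8 1]  → 199/256
g_10 [brbbrrrbbb]  L=[0 1/2 3/4 49/64 99/128 199/256]  R=[25/32 13/16 7/8 1]  → 399/512
g_11 [brbbrrrbbbb]  L=[0 1/2 3/4 49/64 99/128 199/256 399/512]  R=[25/32 13/16 7/8 1]  → 799/1024
g_12 [brbbrrrbbbbr]  L=[0 1/2 3/4 49/64 99/128 199/256 399/512]  R=[799/1024 25/32 13/16 7/8 1]  → 1597/2048
g_13 [brbbrrrbbbbrr]  L=[0 1/2 3/4 49/64 99/128 199/256 399/512]  R=[1597/2048 799/1024 25/32 13/16 7/8 1]  → 3193/4096
g_14 [brbbrrrbbbbrrr]  L=[0 1/2 3/4 49/64 99/128 199/256 399/512]  R=[3193/4096 1597/2048 799/1024 25/32 13/16 7/8 1]  → 6385/8192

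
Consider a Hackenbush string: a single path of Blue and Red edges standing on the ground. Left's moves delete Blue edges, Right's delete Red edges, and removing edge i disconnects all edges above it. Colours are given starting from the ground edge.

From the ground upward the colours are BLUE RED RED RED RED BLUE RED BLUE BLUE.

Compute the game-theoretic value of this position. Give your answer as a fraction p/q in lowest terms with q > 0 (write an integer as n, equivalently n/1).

Build value(s[:k]) for k = 1..9, string s = BLUE RED RED RED RED BLUE RED BLUE BLUE.
value_1 [B]  L=[0]  R=[—]  gives 1
value_2 [BR]  L=[0]  R=[1]  gives 1/2
value_3 [BRR]  L=[0]  R=[1/2, 1]  gives 1/4
value_4 [BRRR]  L=[0]  R=[1/4, 1/2, 1]  gives 1/8
value_5 [BRRRR]  L=[0]  R=[1/8, 1/4, 1/2, 1]  gives 1/16
value_6 [BRRRRB]  L=[0, 1/16]  R=[1/8, 1/4, 1/2, 1]  gives 3/32
value_7 [BRRRRBR]  L=[0, 1/16]  R=[3/32, 1/8, 1/4, 1/2, 1]  gives 5/64
value_8 [BRRRRBRB]  L=[0, 1/16, 5/64]  R=[3/32, 1/8, 1/4, 1/2, 1]  gives 11/128
value_9 [BRRRRBRBB]  L=[0, 1/16, 5/64, 11/128]  R=[3/32, 1/8, 1/4, 1/2, 1]  gives 23/256

23/256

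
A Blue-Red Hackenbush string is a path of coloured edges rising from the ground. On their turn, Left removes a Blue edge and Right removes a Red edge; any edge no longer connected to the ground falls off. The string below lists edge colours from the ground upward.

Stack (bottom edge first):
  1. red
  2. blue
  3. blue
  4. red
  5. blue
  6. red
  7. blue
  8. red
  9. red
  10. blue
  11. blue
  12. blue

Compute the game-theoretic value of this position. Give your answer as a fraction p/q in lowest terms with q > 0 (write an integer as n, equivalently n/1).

v(r) = { (no moves) | 0 } so -1
v(rb) = { -1 | 0 } so -1/2
v(rbb) = { -1, -1/2 | 0 } so -1/4
v(rbbr) = { -1, -1/2 | -1/4, 0 } so -3/8
v(rbbrb) = { -1, -1/2, -3/8 | -1/4, 0 } so -5/16
v(rbbrbr) = { -1, -1/2, -3/8 | -5/16, -1/4, 0 } so -11/32
v(rbbrbrb) = { -1, -1/2, -3/8, -11/32 | -5/16, -1/4, 0 } so -21/64
v(rbbrbrbr) = { -1, -1/2, -3/8, -11/32 | -21/64, -5/16, -1/4, 0 } so -43/128
v(rbbrbrbrr) = { -1, -1/2, -3/8, -11/32 | -43/128, -21/64, -5/16, -1/4, 0 } so -87/256
v(rbbrbrbrrb) = { -1, -1/2, -3/8, -11/32, -87/256 | -43/128, -21/64, -5/16, -1/4, 0 } so -173/512
v(rbbrbrbrrbb) = { -1, -1/2, -3/8, -11/32, -87/256, -173/512 | -43/128, -21/64, -5/16, -1/4, 0 } so -345/1024
v(rbbrbrbrrbbb) = { -1, -1/2, -3/8, -11/32, -87/256, -173/512, -345/1024 | -43/128, -21/64, -5/16, -1/4, 0 } so -689/2048

-689/2048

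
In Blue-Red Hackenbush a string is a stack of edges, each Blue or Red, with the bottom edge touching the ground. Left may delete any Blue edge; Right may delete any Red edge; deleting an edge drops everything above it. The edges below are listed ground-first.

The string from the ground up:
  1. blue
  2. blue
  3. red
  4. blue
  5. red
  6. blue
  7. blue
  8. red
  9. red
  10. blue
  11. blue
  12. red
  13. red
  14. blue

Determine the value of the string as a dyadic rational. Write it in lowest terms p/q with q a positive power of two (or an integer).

G_1 [b]  L=[0]  R=[]  -> 1
G_2 [bb]  L=[0, 1]  R=[]  -> 2
G_3 [bbr]  L=[0, 1]  R=[2]  -> 3/2
G_4 [bbrb]  L=[0, 1, 3/2]  R=[2]  -> 7/4
G_5 [bbrbr]  L=[0, 1, 3/2]  R=[7/4, 2]  -> 13/8
G_6 [bbrbrb]  L=[0, 1, 3/2, 13/8]  R=[7/4, 2]  -> 27/16
G_7 [bbrbrbb]  L=[0, 1, 3/2, 13/8, 27/16]  R=[7/4, 2]  -> 55/32
G_8 [bbrbrbbr]  L=[0, 1, 3/2, 13/8, 27/16]  R=[55/32, 7/4, 2]  -> 109/64
G_9 [bbrbrbbrr]  L=[0, 1, 3/2, 13/8, 27/16]  R=[109/64, 55/32, 7/4, 2]  -> 217/128
G_10 [bbrbrbbrrb]  L=[0, 1, 3/2, 13/8, 27/16, 217/128]  R=[109/64, 55/32, 7/4, 2]  -> 435/256
G_11 [bbrbrbbrrbb]  L=[0, 1, 3/2, 13/8, 27/16, 217/128, 435/256]  R=[109/64, 55/32, 7/4, 2]  -> 871/512
G_12 [bbrbrbbrrbbr]  L=[0, 1, 3/2, 13/8, 27/16, 217/128, 435/256]  R=[871/512, 109/64, 55/32, 7/4, 2]  -> 1741/1024
G_13 [bbrbrbbrrbbrr]  L=[0, 1, 3/2, 13/8, 27/16, 217/128, 435/256]  R=[1741/1024, 871/512, 109/64, 55/32, 7/4, 2]  -> 3481/2048
G_14 [bbrbrbbrrbbrrb]  L=[0, 1, 3/2, 13/8, 27/16, 217/128, 435/256, 3481/2048]  R=[1741/1024, 871/512, 109/64, 55/32, 7/4, 2]  -> 6963/4096

6963/4096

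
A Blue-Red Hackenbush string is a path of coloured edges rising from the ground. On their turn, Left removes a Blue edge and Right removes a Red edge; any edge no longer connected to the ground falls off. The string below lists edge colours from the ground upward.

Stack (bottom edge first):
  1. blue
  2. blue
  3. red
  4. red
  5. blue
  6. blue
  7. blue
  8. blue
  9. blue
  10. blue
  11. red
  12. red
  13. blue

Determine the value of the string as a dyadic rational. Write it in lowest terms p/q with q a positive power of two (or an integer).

3059/2048

1 of 13 · b · max L 0 · min R +∞ — 1
2 of 13 · bb · max L 1 · min R +∞ — 2
3 of 13 · bbr · max L 1 · min R 2 — 3/2
4 of 13 · bbrr · max L 1 · min R 3/2 — 5/4
5 of 13 · bbrrb · max L 5/4 · min R 3/2 — 11/8
6 of 13 · bbrrbb · max L 11/8 · min R 3/2 — 23/16
7 of 13 · bbrrbbb · max L 23/16 · min R 3/2 — 47/32
8 of 13 · bbrrbbbb · max L 47/32 · min R 3/2 — 95/64
9 of 13 · bbrrbbbbb · max L 95/64 · min R 3/2 — 191/128
10 of 13 · bbrrbbbbbb · max L 191/128 · min R 3/2 — 383/256
11 of 13 · bbrrbbbbbbr · max L 191/128 · min R 383/256 — 765/512
12 of 13 · bbrrbbbbbbrr · max L 191/128 · min R 765/512 — 1529/1024
13 of 13 · bbrrbbbbbbrrb · max L 1529/1024 · min R 765/512 — 3059/2048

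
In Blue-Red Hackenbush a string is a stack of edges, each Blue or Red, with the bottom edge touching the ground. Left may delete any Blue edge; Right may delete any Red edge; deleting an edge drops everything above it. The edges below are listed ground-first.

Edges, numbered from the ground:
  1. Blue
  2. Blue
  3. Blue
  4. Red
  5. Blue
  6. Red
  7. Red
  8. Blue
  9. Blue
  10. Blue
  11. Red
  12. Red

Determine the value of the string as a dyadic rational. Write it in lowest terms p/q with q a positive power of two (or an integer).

1337/512

edge 1 of 12 (Blue): { 0 | (no moves) } → 1
edge 2 of 12 (Blue): { 0 1 | (no moves) } → 2
edge 3 of 12 (Blue): { 0 1 2 | (no moves) } → 3
edge 4 of 12 (Red): { 0 1 2 | 3 } → 5/2
edge 5 of 12 (Blue): { 0 1 2 5/2 | 3 } → 11/4
edge 6 of 12 (Red): { 0 1 2 5/2 | 11/4 3 } → 21/8
edge 7 of 12 (Red): { 0 1 2 5/2 | 21/8 11/4 3 } → 41/16
edge 8 of 12 (Blue): { 0 1 2 5/2 41/16 | 21/8 11/4 3 } → 83/32
edge 9 of 12 (Blue): { 0 1 2 5/2 41/16 83/32 | 21/8 11/4 3 } → 167/64
edge 10 of 12 (Blue): { 0 1 2 5/2 41/16 83/32 167/64 | 21/8 11/4 3 } → 335/128
edge 11 of 12 (Red): { 0 1 2 5/2 41/16 83/32 167/64 | 335/128 21/8 11/4 3 } → 669/256
edge 12 of 12 (Red): { 0 1 2 5/2 41/16 83/32 167/64 | 669/256 335/128 21/8 11/4 3 } → 1337/512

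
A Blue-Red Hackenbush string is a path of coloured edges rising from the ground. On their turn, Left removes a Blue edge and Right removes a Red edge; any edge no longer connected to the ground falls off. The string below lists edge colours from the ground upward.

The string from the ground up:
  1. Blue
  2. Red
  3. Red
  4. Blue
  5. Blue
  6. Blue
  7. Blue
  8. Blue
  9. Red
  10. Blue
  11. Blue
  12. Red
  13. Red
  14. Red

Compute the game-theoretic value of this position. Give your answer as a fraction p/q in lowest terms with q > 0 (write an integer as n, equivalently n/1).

4017/8192

1 of 14 · B · max L 0 · min R +∞ — 1
2 of 14 · BR · max L 0 · min R 1 — 1/2
3 of 14 · BRR · max L 0 · min R 1/2 — 1/4
4 of 14 · BRRB · max L 1/4 · min R 1/2 — 3/8
5 of 14 · BRRBB · max L 3/8 · min R 1/2 — 7/16
6 of 14 · BRRBBB · max L 7/16 · min R 1/2 — 15/32
7 of 14 · BRRBBBB · max L 15/32 · min R 1/2 — 31/64
8 of 14 · BRRBBBBB · max L 31/64 · min R 1/2 — 63/128
9 of 14 · BRRBBBBBR · max L 31/64 · min R 63/128 — 125/256
10 of 14 · BRRBBBBBRB · max L 125/256 · min R 63/128 — 251/512
11 of 14 · BRRBBBBBRBB · max L 251/512 · min R 63/128 — 503/1024
12 of 14 · BRRBBBBBRBBR · max L 251/512 · min R 503/1024 — 1005/2048
13 of 14 · BRRBBBBBRBBRR · max L 251/512 · min R 1005/2048 — 2009/4096
14 of 14 · BRRBBBBBRBBRRR · max L 251/512 · min R 2009/4096 — 4017/8192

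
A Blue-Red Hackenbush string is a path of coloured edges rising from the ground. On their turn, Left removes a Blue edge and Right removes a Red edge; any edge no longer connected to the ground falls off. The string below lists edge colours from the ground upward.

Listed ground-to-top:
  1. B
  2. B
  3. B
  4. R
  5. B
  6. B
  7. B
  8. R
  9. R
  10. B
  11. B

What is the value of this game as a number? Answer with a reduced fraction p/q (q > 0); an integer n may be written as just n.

Recurse on prefixes of the 11-edge string B B B R B B B R R B B:
B: Left { 0 }, Right { ∅ } — simplest 1
BB: Left { 0,1 }, Right { ∅ } — simplest 2
BBB: Left { 0,1,2 }, Right { ∅ } — simplest 3
BBBR: Left { 0,1,2 }, Right { 3 } — simplest 5/2
BBBRB: Left { 0,1,2,5/2 }, Right { 3 } — simplest 11/4
BBBRBB: Left { 0,1,2,5/2,11/4 }, Right { 3 } — simplest 23/8
BBBRBBB: Left { 0,1,2,5/2,11/4,23/8 }, Right { 3 } — simplest 47/16
BBBRBBBR: Left { 0,1,2,5/2,11/4,23/8 }, Right { 47/16,3 } — simplest 93/32
BBBRBBBRR: Left { 0,1,2,5/2,11/4,23/8 }, Right { 93/32,47/16,3 } — simplest 185/64
BBBRBBBRRB: Left { 0,1,2,5/2,11/4,23/8,185/64 }, Right { 93/32,47/16,3 } — simplest 371/128
BBBRBBBRRBB: Left { 0,1,2,5/2,11/4,23/8,185/64,371/128 }, Right { 93/32,47/16,3 } — simplest 743/256

743/256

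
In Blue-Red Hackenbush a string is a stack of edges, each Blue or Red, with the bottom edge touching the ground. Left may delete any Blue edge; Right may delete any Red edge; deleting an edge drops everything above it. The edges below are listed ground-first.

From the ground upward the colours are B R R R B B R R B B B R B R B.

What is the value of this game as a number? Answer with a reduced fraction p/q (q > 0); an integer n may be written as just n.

3307/16384

Prefix values for B R R R B B R R B B B R B R B via {L|R} + simplicity:
G_1 [B]  L=[0]  R=[none]  gives 1
G_2 [BR]  L=[0]  R=[1]  gives 1/2
G_3 [BRR]  L=[0]  R=[1/2 1]  gives 1/4
G_4 [BRRR]  L=[0]  R=[1/4 1/2 1]  gives 1/8
G_5 [BRRRB]  L=[0 1/8]  R=[1/4 1/2 1]  gives 3/16
G_6 [BRRRBB]  L=[0 1/8 3/16]  R=[1/4 1/2 1]  gives 7/32
G_7 [BRRRBBR]  L=[0 1/8 3/16]  R=[7/32 1/4 1/2 1]  gives 13/64
G_8 [BRRRBBRR]  L=[0 1/8 3/16]  R=[13/64 7/32 1/4 1/2 1]  gives 25/128
G_9 [BRRRBBRRB]  L=[0 1/8 3/16 25/128]  R=[13/64 7/32 1/4 1/2 1]  gives 51/256
G_10 [BRRRBBRRBB]  L=[0 1/8 3/16 25/128 51/256]  R=[13/64 7/32 1/4 1/2 1]  gives 103/512
G_11 [BRRRBBRRBBB]  L=[0 1/8 3/16 25/128 51/256 103/512]  R=[13/64 7/32 1/4 1/2 1]  gives 207/1024
G_12 [BRRRBBRRBBBR]  L=[0 1/8 3/16 25/128 51/256 103/512]  R=[207/1024 13/64 7/32 1/4 1/2 1]  gives 413/2048
G_13 [BRRRBBRRBBBRB]  L=[0 1/8 3/16 25/128 51/256 103/512 413/2048]  R=[207/1024 13/64 7/32 1/4 1/2 1]  gives 827/4096
G_14 [BRRRBBRRBBBRBR]  L=[0 1/8 3/16 25/128 51/256 103/512 413/2048]  R=[827/4096 207/1024 13/64 7/32 1/4 1/2 1]  gives 1653/8192
G_15 [BRRRBBRRBBBRBRB]  L=[0 1/8 3/16 25/128 51/256 103/512 413/2048 1653/8192]  R=[827/4096 207/1024 13/64 7/32 1/4 1/2 1]  gives 3307/16384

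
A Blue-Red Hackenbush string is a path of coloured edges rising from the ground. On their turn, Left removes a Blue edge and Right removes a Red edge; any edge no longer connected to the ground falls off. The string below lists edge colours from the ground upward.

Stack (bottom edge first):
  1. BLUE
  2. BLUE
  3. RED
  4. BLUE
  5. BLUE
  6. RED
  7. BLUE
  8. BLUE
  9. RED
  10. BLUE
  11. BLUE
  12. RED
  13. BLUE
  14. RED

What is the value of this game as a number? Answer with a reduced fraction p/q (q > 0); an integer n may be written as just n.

edge 1 of 14 (BLUE): { 0 | — } = 1
edge 2 of 14 (BLUE): { 0 1 | — } = 2
edge 3 of 14 (RED): { 0 1 | 2 } = 3/2
edge 4 of 14 (BLUE): { 0 1 3/2 | 2 } = 7/4
edge 5 of 14 (BLUE): { 0 1 3/2 7/4 | 2 } = 15/8
edge 6 of 14 (RED): { 0 1 3/2 7/4 | 15/8 2 } = 29/16
edge 7 of 14 (BLUE): { 0 1 3/2 7/4 29/16 | 15/8 2 } = 59/32
edge 8 of 14 (BLUE): { 0 1 3/2 7/4 29/16 59/32 | 15/8 2 } = 119/64
edge 9 of 14 (RED): { 0 1 3/2 7/4 29/16 59/32 | 119/64 15/8 2 } = 237/128
edge 10 of 14 (BLUE): { 0 1 3/2 7/4 29/16 59/32 237/128 | 119/64 15/8 2 } = 475/256
edge 11 of 14 (BLUE): { 0 1 3/2 7/4 29/16 59/32 237/128 475/256 | 119/64 15/8 2 } = 951/512
edge 12 of 14 (RED): { 0 1 3/2 7/4 29/16 59/32 237/128 475/256 | 951/512 119/64 15/8 2 } = 1901/1024
edge 13 of 14 (BLUE): { 0 1 3/2 7/4 29/16 59/32 237/128 475/256 1901/1024 | 951/512 119/64 15/8 2 } = 3803/2048
edge 14 of 14 (RED): { 0 1 3/2 7/4 29/16 59/32 237/128 475/256 1901/1024 | 3803/2048 951/512 119/64 15/8 2 } = 7605/4096

7605/4096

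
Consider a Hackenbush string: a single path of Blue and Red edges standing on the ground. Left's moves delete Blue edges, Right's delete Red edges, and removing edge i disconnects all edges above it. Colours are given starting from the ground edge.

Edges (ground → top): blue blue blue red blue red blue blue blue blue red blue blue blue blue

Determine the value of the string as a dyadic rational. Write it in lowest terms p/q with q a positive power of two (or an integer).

b: Left { 0 }, Right {  } ⇒ simplest 1
bb: Left { 0 1 }, Right {  } ⇒ simplest 2
bbb: Left { 0 1 2 }, Right {  } ⇒ simplest 3
bbbr: Left { 0 1 2 }, Right { 3 } ⇒ simplest 5/2
bbbrb: Left { 0 1 2 5/2 }, Right { 3 } ⇒ simplest 11/4
bbbrbr: Left { 0 1 2 5/2 }, Right { 11/4 3 } ⇒ simplest 21/8
bbbrbrb: Left { 0 1 2 5/2 21/8 }, Right { 11/4 3 } ⇒ simplest 43/16
bbbrbrbb: Left { 0 1 2 5/2 21/8 43/16 }, Right { 11/4 3 } ⇒ simplest 87/32
bbbrbrbbb: Left { 0 1 2 5/2 21/8 43/16 87/32 }, Right { 11/4 3 } ⇒ simplest 175/64
bbbrbrbbbb: Left { 0 1 2 5/2 21/8 43/16 87/32 175/64 }, Right { 11/4 3 } ⇒ simplest 351/128
bbbrbrbbbbr: Left { 0 1 2 5/2 21/8 43/16 87/32 175/64 }, Right { 351/128 11/4 3 } ⇒ simplest 701/256
bbbrbrbbbbrb: Left { 0 1 2 5/2 21/8 43/16 87/32 175/64 701/256 }, Right { 351/128 11/4 3 } ⇒ simplest 1403/512
bbbrbrbbbbrbb: Left { 0 1 2 5/2 21/8 43/16 87/32 175/64 701/256 1403/512 }, Right { 351/128 11/4 3 } ⇒ simplest 2807/1024
bbbrbrbbbbrbbb: Left { 0 1 2 5/2 21/8 43/16 87/32 175/64 701/256 1403/512 2807/1024 }, Right { 351/128 11/4 3 } ⇒ simplest 5615/2048
bbbrbrbbbbrbbbb: Left { 0 1 2 5/2 21/8 43/16 87/32 175/64 701/256 1403/512 2807/1024 5615/2048 }, Right { 351/128 11/4 3 } ⇒ simplest 11231/4096

11231/4096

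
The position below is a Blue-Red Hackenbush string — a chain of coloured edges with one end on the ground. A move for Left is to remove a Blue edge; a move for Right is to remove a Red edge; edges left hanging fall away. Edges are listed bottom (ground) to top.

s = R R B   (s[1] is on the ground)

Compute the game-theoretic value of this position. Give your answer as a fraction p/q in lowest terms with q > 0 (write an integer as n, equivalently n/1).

-3/2

Prefix values for R R B via {L|R} + simplicity:
value_1 [R]  L=[—]  R=[0]  so -1
value_2 [RR]  L=[—]  R=[-1, 0]  so -2
value_3 [RRB]  L=[-2]  R=[-1, 0]  so -3/2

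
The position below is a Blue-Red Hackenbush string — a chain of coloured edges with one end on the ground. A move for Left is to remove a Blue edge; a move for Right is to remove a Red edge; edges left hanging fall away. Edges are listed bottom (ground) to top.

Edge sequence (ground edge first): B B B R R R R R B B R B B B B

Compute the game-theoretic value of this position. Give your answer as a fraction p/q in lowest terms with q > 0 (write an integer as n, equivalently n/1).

value(B) = { 0 | (no moves) } so 1
value(BB) = { 0,1 | (no moves) } so 2
value(BBB) = { 0,1,2 | (no moves) } so 3
value(BBBR) = { 0,1,2 | 3 } so 5/2
value(BBBRR) = { 0,1,2 | 5/2,3 } so 9/4
value(BBBRRR) = { 0,1,2 | 9/4,5/2,3 } so 17/8
value(BBBRRRR) = { 0,1,2 | 17/8,9/4,5/2,3 } so 33/16
value(BBBRRRRR) = { 0,1,2 | 33/16,17/8,9/4,5/2,3 } so 65/32
value(BBBRRRRRB) = { 0,1,2,65/32 | 33/16,17/8,9/4,5/2,3 } so 131/64
value(BBBRRRRRBB) = { 0,1,2,65/32,131/64 | 33/16,17/8,9/4,5/2,3 } so 263/128
value(BBBRRRRRBBR) = { 0,1,2,65/32,131/64 | 263/128,33/16,17/8,9/4,5/2,3 } so 525/256
value(BBBRRRRRBBRB) = { 0,1,2,65/32,131/64,525/256 | 263/128,33/16,17/8,9/4,5/2,3 } so 1051/512
value(BBBRRRRRBBRBB) = { 0,1,2,65/32,131/64,525/256,1051/512 | 263/128,33/16,17/8,9/4,5/2,3 } so 2103/1024
value(BBBRRRRRBBRBBB) = { 0,1,2,65/32,131/64,525/256,1051/512,2103/1024 | 263/128,33/16,17/8,9/4,5/2,3 } so 4207/2048
value(BBBRRRRRBBRBBBB) = { 0,1,2,65/32,131/64,525/256,1051/512,2103/1024,4207/2048 | 263/128,33/16,17/8,9/4,5/2,3 } so 8415/4096

8415/4096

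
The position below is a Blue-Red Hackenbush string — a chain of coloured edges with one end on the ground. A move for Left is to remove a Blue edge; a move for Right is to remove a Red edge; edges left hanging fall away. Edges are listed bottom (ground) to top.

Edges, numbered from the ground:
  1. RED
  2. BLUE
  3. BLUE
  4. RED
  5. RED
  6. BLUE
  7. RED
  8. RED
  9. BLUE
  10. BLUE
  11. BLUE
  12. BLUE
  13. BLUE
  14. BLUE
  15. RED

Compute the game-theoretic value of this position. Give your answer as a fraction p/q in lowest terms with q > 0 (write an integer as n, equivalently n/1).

-6915/16384

1 of 15 · R · max L −∞ · min R 0 = -1
2 of 15 · RB · max L -1 · min R 0 = -1/2
3 of 15 · RBB · max L -1/2 · min R 0 = -1/4
4 of 15 · RBBR · max L -1/2 · min R -1/4 = -3/8
5 of 15 · RBBRR · max L -1/2 · min R -3/8 = -7/16
6 of 15 · RBBRRB · max L -7/16 · min R -3/8 = -13/32
7 of 15 · RBBRRBR · max L -7/16 · min R -13/32 = -27/64
8 of 15 · RBBRRBRR · max L -7/16 · min R -27/64 = -55/128
9 of 15 · RBBRRBRRB · max L -55/128 · min R -27/64 = -109/256
10 of 15 · RBBRRBRRBB · max L -109/256 · min R -27/64 = -217/512
11 of 15 · RBBRRBRRBBB · max L -217/512 · min R -27/64 = -433/1024
12 of 15 · RBBRRBRRBBBB · max L -433/1024 · min R -27/64 = -865/2048
13 of 15 · RBBRRBRRBBBBB · max L -865/2048 · min R -27/64 = -1729/4096
14 of 15 · RBBRRBRRBBBBBB · max L -1729/4096 · min R -27/64 = -3457/8192
15 of 15 · RBBRRBRRBBBBBBR · max L -1729/4096 · min R -3457/8192 = -6915/16384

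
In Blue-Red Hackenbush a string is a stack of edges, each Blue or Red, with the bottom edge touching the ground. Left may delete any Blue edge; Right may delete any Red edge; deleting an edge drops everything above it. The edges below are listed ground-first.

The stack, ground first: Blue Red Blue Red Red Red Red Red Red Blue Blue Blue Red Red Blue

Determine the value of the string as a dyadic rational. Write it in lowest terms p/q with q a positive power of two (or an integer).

Recurse on prefixes of the 15-edge string Blue Red Blue Red Red Red Red Red Red Blue Blue Blue Red Red Blue:
1 of 15 · B · max L 0 · min R +∞ = 1
2 of 15 · BR · max L 0 · min R 1 = 1/2
3 of 15 · BRB · max L 1/2 · min R 1 = 3/4
4 of 15 · BRBR · max L 1/2 · min R 3/4 = 5/8
5 of 15 · BRBRR · max L 1/2 · min R 5/8 = 9/16
6 of 15 · BRBRRR · max L 1/2 · min R 9/16 = 17/32
7 of 15 · BRBRRRR · max L 1/2 · min R 17/32 = 33/64
8 of 15 · BRBRRRRR · max L 1/2 · min R 33/64 = 65/128
9 of 15 · BRBRRRRRR · max L 1/2 · min R 65/128 = 129/256
10 of 15 · BRBRRRRRRB · max L 129/256 · min R 65/128 = 259/512
11 of 15 · BRBRRRRRRBB · max L 259/512 · min R 65/128 = 519/1024
12 of 15 · BRBRRRRRRBBB · max L 519/1024 · min R 65/128 = 1039/2048
13 of 15 · BRBRRRRRRBBBR · max L 519/1024 · min R 1039/2048 = 2077/4096
14 of 15 · BRBRRRRRRBBBRR · max L 519/1024 · min R 2077/4096 = 4153/8192
15 of 15 · BRBRRRRRRBBBRRB · max L 4153/8192 · min R 2077/4096 = 8307/16384

8307/16384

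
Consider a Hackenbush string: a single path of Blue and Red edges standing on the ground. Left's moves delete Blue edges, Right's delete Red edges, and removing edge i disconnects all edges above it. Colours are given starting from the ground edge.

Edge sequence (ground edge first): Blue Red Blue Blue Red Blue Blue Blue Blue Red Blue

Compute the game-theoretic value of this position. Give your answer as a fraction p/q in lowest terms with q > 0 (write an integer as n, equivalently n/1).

891/1024

1 of 11 · B · max L 0 · min R +∞ = 1
2 of 11 · BR · max L 0 · min R 1 = 1/2
3 of 11 · BRB · max L 1/2 · min R 1 = 3/4
4 of 11 · BRBB · max L 3/4 · min R 1 = 7/8
5 of 11 · BRBBR · max L 3/4 · min R 7/8 = 13/16
6 of 11 · BRBBRB · max L 13/16 · min R 7/8 = 27/32
7 of 11 · BRBBRBB · max L 27/32 · min R 7/8 = 55/64
8 of 11 · BRBBRBBB · max L 55/64 · min R 7/8 = 111/128
9 of 11 · BRBBRBBBB · max L 111/128 · min R 7/8 = 223/256
10 of 11 · BRBBRBBBBR · max L 111/128 · min R 223/256 = 445/512
11 of 11 · BRBBRBBBBRB · max L 445/512 · min R 223/256 = 891/1024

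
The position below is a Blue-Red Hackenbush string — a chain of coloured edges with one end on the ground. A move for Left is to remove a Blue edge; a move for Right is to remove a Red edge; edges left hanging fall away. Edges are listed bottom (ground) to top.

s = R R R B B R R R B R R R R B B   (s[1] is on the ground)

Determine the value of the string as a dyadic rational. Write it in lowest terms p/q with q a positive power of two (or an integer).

edge 1 of 15 (R): {  | 0 } => -1
edge 2 of 15 (R): {  | -1; 0 } => -2
edge 3 of 15 (R): {  | -2; -1; 0 } => -3
edge 4 of 15 (B): { -3 | -2; -1; 0 } => -5/2
edge 5 of 15 (B): { -3; -5/2 | -2; -1; 0 } => -9/4
edge 6 of 15 (R): { -3; -5/2 | -9/4; -2; -1; 0 } => -19/8
edge 7 of 15 (R): { -3; -5/2 | -19/8; -9/4; -2; -1; 0 } => -39/16
edge 8 of 15 (R): { -3; -5/2 | -39/16; -19/8; -9/4; -2; -1; 0 } => -79/32
edge 9 of 15 (B): { -3; -5/2; -79/32 | -39/16; -19/8; -9/4; -2; -1; 0 } => -157/64
edge 10 of 15 (R): { -3; -5/2; -79/32 | -157/64; -39/16; -19/8; -9/4; -2; -1; 0 } => -315/128
edge 11 of 15 (R): { -3; -5/2; -79/32 | -315/128; -157/64; -39/16; -19/8; -9/4; -2; -1; 0 } => -631/256
edge 12 of 15 (R): { -3; -5/2; -79/32 | -631/256; -315/128; -157/64; -39/16; -19/8; -9/4; -2; -1; 0 } => -1263/512
edge 13 of 15 (R): { -3; -5/2; -79/32 | -1263/512; -631/256; -315/128; -157/64; -39/16; -19/8; -9/4; -2; -1; 0 } => -2527/1024
edge 14 of 15 (B): { -3; -5/2; -79/32; -2527/1024 | -1263/512; -631/256; -315/128; -157/64; -39/16; -19/8; -9/4; -2; -1; 0 } => -5053/2048
edge 15 of 15 (B): { -3; -5/2; -79/32; -2527/1024; -5053/2048 | -1263/512; -631/256; -315/128; -157/64; -39/16; -19/8; -9/4; -2; -1; 0 } => -10105/4096

-10105/4096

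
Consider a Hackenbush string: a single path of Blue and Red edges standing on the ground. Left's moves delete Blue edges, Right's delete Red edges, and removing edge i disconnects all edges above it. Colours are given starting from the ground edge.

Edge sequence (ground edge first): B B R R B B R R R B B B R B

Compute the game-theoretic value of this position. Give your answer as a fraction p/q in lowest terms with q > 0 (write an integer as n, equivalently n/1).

step 1: add B to get B; options L={ 0 } R={ — } — 1
step 2: add B to get BB; options L={ 0 1 } R={ — } — 2
step 3: add R to get BBR; options L={ 0 1 } R={ 2 } — 3/2
step 4: add R to get BBRR; options L={ 0 1 } R={ 3/2 2 } — 5/4
step 5: add B to get BBRRB; options L={ 0 1 5/4 } R={ 3/2 2 } — 11/8
step 6: add B to get BBRRBB; options L={ 0 1 5/4 11/8 } R={ 3/2 2 } — 23/16
step 7: add R to get BBRRBBR; options L={ 0 1 5/4 11/8 } R={ 23/16 3/2 2 } — 45/32
step 8: add R to get BBRRBBRR; options L={ 0 1 5/4 11/8 } R={ 45/32 23/16 3/2 2 } — 89/64
step 9: add R to get BBRRBBRRR; options L={ 0 1 5/4 11/8 } R={ 89/64 45/32 23/16 3/2 2 } — 177/128
step 10: add B to get BBRRBBRRRB; options L={ 0 1 5/4 11/8 177/128 } R={ 89/64 45/32 23/16 3/2 2 } — 355/256
step 11: add B to get BBRRBBRRRBB; options L={ 0 1 5/4 11/8 177/128 355/256 } R={ 89/64 45/32 23/16 3/2 2 } — 711/512
step 12: add B to get BBRRBBRRRBBB; options L={ 0 1 5/4 11/8 177/128 355/256 711/512 } R={ 89/64 45/32 23/16 3/2 2 } — 1423/1024
step 13: add R to get BBRRBBRRRBBBR; options L={ 0 1 5/4 11/8 177/128 355/256 711/512 } R={ 1423/1024 89/64 45/32 23/16 3/2 2 } — 2845/2048
step 14: add B to get BBRRBBRRRBBBRB; options L={ 0 1 5/4 11/8 177/128 355/256 711/512 2845/2048 } R={ 1423/1024 89/64 45/32 23/16 3/2 2 } — 5691/4096

5691/4096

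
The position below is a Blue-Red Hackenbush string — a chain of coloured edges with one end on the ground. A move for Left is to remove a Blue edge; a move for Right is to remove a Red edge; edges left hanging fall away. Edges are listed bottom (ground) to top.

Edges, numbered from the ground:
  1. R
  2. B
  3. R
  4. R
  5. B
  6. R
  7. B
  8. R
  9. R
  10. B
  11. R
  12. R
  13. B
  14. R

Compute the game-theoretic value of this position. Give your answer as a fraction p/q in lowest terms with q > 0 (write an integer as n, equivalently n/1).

Build val(s[:k]) for k = 1..14, string s = R B R R B R B R R B R R B R.
1 of 14 · R · max L −∞ · min R 0 -> -1
2 of 14 · RB · max L -1 · min R 0 -> -1/2
3 of 14 · RBR · max L -1 · min R -1/2 -> -3/4
4 of 14 · RBRR · max L -1 · min R -3/4 -> -7/8
5 of 14 · RBRRB · max L -7/8 · min R -3/4 -> -13/16
6 of 14 · RBRRBR · max L -7/8 · min R -13/16 -> -27/32
7 of 14 · RBRRBRB · max L -27/32 · min R -13/16 -> -53/64
8 of 14 · RBRRBRBR · max L -27/32 · min R -53/64 -> -107/128
9 of 14 · RBRRBRBRR · max L -27/32 · min R -107/128 -> -215/256
10 of 14 · RBRRBRBRRB · max L -215/256 · min R -107/128 -> -429/512
11 of 14 · RBRRBRBRRBR · max L -215/256 · min R -429/512 -> -859/1024
12 of 14 · RBRRBRBRRBRR · max L -215/256 · min R -859/1024 -> -1719/2048
13 of 14 · RBRRBRBRRBRRB · max L -1719/2048 · min R -859/1024 -> -3437/4096
14 of 14 · RBRRBRBRRBRRBR · max L -1719/2048 · min R -3437/4096 -> -6875/8192

-6875/8192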